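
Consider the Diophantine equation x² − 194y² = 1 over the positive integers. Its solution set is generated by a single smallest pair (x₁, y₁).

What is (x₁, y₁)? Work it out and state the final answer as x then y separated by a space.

195 14

d=194: √d = [13; 1,12,1,26] (ℓ=4, even), read p_3/q_3
a_0=13:  p_0=13·1+0=13,  q_0=13·0+1=1
…
a_2=12:  p_2=12·14+13=181,  q_2=12·1+1=13
a_3=1:  p_3=1·181+14=195,  q_3=1·13+1=14
→ (195, 14).  Check: 195²=38025, 194·14²=38024, difference 1.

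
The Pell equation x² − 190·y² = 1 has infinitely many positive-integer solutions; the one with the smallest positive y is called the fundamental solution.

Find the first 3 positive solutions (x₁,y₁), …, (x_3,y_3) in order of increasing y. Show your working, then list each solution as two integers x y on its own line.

52021 3774
5412368881 392654508
563113683064981 40852560317562

[13; 1,3,1,1,1,…,3,1,26] for √190; ℓ=14 ⇒ convergent index 13
i=0: a=13 ⇒ p=13, q=1
…
i=2: a=3 ⇒ p=55, q=4
i=3: a=1 ⇒ p=69, q=5
i=4: a=1 ⇒ p=124, q=9
i=5: a=1 ⇒ p=193, q=14
i=6: a=2 ⇒ p=510, q=37
i=7: a=2 ⇒ p=1213, q=88
i=8: a=2 ⇒ p=2936, q=213
i=9: a=1 ⇒ p=4149, q=301
i=10: a=1 ⇒ p=7085, q=514
…
i=12: a=3 ⇒ p=40787, q=2959
i=13: a=1 ⇒ p=52021, q=3774
→ (52021, 3774).  Check: 52021²=2706184441, 190·3774²=2706184440, difference 1.
(52021+3774√190)^2 = 5412368881 + 392654508√190
(52021+3774√190)^3 = 563113683064981 + 40852560317562√190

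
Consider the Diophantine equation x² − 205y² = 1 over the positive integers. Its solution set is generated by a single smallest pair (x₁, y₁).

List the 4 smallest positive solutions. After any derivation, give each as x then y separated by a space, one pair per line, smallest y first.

√205 = [14; 3,6,1,4,1,6,3,28, …], period ℓ=8 (even) → k=7
k=0  a_k=14  p_k/q_k = 14/1
k=1  a_k=3  p_k/q_k = 43/3
k=2  a_k=6  p_k/q_k = 272/19
…
k=4  a_k=4  p_k/q_k = 1532/107
k=5  a_k=1  p_k/q_k = 1847/129
k=6  a_k=6  p_k/q_k = 12614/881
k=7  a_k=3  p_k/q_k = 39689/2772
fundamental: x₁=39689, y₁=2772  (since 1575216721 − 205·7683984 = 1)
n=2: (39689,2772)∘(39689,2772) = (39689·39689+205·2772·2772, 39689·2772+2772·39689) = (3150433441,220035816)
n=3: (3150433441,220035816)∘(39689,2772) = (39689·3150433441+205·2772·220035816, 39689·220035816+2772·3150433441) = (250075105640009,17466002999676)
n=4: (250075105640009,17466002999676)∘(39689,2772) = (39689·250075105640009+205·2772·17466002999676, 39689·17466002999676+2772·250075105640009) = (19850461732342200961,1386416385888245712)

39689 2772
3150433441 220035816
250075105640009 17466002999676
19850461732342200961 1386416385888245712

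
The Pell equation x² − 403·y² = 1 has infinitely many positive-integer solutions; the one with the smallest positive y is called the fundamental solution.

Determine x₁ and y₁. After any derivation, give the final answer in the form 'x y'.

[20; 13,2,1,3,1,3,1,2,13,40] for √403; ℓ=10 ⇒ convergent index 9
i=0: a=20 ⇒ p=20, q=1
i=1: a=13 ⇒ p=261, q=13
i=2: a=2 ⇒ p=542, q=27
i=3: a=1 ⇒ p=803, q=40
…
i=5: a=1 ⇒ p=3754, q=187
i=6: a=3 ⇒ p=14213, q=708
i=7: a=1 ⇒ p=17967, q=895
i=8: a=2 ⇒ p=50147, q=2498
i=9: a=13 ⇒ p=669878, q=33369
→ (669878, 33369).  Check: 669878²=448736534884, 403·33369²=448736534883, difference 1.

669878 33369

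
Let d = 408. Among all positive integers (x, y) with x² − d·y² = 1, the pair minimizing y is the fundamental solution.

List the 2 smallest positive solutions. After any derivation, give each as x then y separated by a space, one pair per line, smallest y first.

101 5
20401 1010

[20; 5,40] for √408; ℓ=2 ⇒ convergent index 1
i=0: a=20 ⇒ p=20, q=1
i=1: a=5 ⇒ p=101, q=5
→ (101, 5).  Check: 101²=10201, 408·5²=10200, difference 1.
(x_2, y_2) = (101·101 + 408·5·5, 101·5 + 5·101) = (20401, 1010)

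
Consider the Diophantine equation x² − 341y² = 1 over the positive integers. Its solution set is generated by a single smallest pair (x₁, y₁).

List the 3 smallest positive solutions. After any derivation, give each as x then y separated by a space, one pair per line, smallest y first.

10626551 575460
225847172311201 12230310076920
4799952989541519968951 259932027556408030380

[18; 2,6,1,8,2,…,6,2,36] for √341; ℓ=14 ⇒ convergent index 13
a_0=18:  p_0=18·1+0=18,  q_0=18·0+1=1
a_1=2:  p_1=2·18+1=37,  q_1=2·1+0=2
a_2=6:  p_2=6·37+18=240,  q_2=6·2+1=13
a_3=1:  p_3=1·240+37=277,  q_3=1·13+2=15
a_4=8:  p_4=8·277+240=2456,  q_4=8·15+13=133
a_5=2:  p_5=2·2456+277=5189,  q_5=2·133+15=281
a_6=1:  p_6=1·5189+2456=7645,  q_6=1·281+133=414
a_7=2:  p_7=2·7645+5189=20479,  q_7=2·414+281=1109
…
a_9=2:  p_9=2·28124+20479=76727,  q_9=2·1523+1109=4155
a_10=8:  p_10=8·76727+28124=641940,  q_10=8·4155+1523=34763
…
a_12=6:  p_12=6·718667+641940=4953942,  q_12=6·38918+34763=268271
a_13=2:  p_13=2·4953942+718667=10626551,  q_13=2·268271+38918=575460
(x₁, y₁) = (10626551, 575460);  10626551² − 341·575460² = 1 ✓
k=2:  x_2 = 10626551·10626551+341·575460·575460 = 225847172311201,  y_2 = 10626551·575460+575460·10626551 = 12230310076920
k=3:  x_3 = 10626551·225847172311201+341·575460·12230310076920 = 4799952989541519968951,  y_3 = 10626551·12230310076920+575460·225847172311201 = 259932027556408030380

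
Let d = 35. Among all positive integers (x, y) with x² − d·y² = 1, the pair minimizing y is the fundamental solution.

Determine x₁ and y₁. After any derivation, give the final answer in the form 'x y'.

6 1

√35 = [5; 1,10, …], period ℓ=2 (even) → k=1
k=0  a_k=5  p_k/q_k = 5/1
k=1  a_k=1  p_k/q_k = 6/1
fundamental: x₁=6, y₁=1  (since 36 − 35·1 = 1)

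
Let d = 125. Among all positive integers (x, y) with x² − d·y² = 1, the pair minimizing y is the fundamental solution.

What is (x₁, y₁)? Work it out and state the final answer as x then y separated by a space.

930249 83204

[11; 5,1,1,5,22] for √125; ℓ=5 ⇒ convergent index 9
step 0: (11, 1)  from 11·(1,0) + (0,1)
…
step 5: (15127, 1353)  from 22·(682,61) + (123,11)
step 6: (76317, 6826)  from 5·(15127,1353) + (682,61)
step 7: (91444, 8179)  from 1·(76317,6826) + (15127,1353)
step 8: (167761, 15005)  from 1·(91444,8179) + (76317,6826)
step 9: (930249, 83204)  from 5·(167761,15005) + (91444,8179)
fundamental: x₁=930249, y₁=83204  (since 865363202001 − 125·6922905616 = 1)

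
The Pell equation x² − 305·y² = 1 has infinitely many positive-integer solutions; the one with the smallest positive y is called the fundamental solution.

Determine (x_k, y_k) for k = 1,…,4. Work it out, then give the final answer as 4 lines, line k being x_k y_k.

[17; 2,6,2,34] for √305; ℓ=4 ⇒ convergent index 3
a_0=17:  p_0=17·1+0=17,  q_0=17·0+1=1
…
a_2=6:  p_2=6·35+17=227,  q_2=6·2+1=13
a_3=2:  p_3=2·227+35=489,  q_3=2·13+2=28
(x₁, y₁) = (489, 28);  489² − 305·28² = 1 ✓
k=2:  x_2 = 489·489+305·28·28 = 478241,  y_2 = 489·28+28·489 = 27384
k=3:  x_3 = 489·478241+305·28·27384 = 467719209,  y_3 = 489·27384+28·478241 = 26781524
k=4:  x_4 = 489·467719209+305·28·26781524 = 457428908161,  y_4 = 489·26781524+28·467719209 = 26192303088

489 28
478241 27384
467719209 26781524
457428908161 26192303088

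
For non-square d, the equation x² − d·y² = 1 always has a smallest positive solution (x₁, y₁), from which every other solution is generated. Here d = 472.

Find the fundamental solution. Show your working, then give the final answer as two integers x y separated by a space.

306917 14127

√472 = [21; 1,2,1,1,1,…,2,1,42, …], period ℓ=14 (even) → k=13
a_0=21:  p_0=21·1+0=21,  q_0=21·0+1=1
a_1=1:  p_1=1·21+1=22,  q_1=1·1+0=1
…
a_3=1:  p_3=1·65+22=87,  q_3=1·3+1=4
…
a_7=5:  p_7=5·1108+239=5779,  q_7=5·51+11=266
a_8=4:  p_8=4·5779+1108=24224,  q_8=4·266+51=1115
…
a_10=1:  p_10=1·30003+24224=54227,  q_10=1·1381+1115=2496
a_11=1:  p_11=1·54227+30003=84230,  q_11=1·2496+1381=3877
a_12=2:  p_12=2·84230+54227=222687,  q_12=2·3877+2496=10250
a_13=1:  p_13=1·222687+84230=306917,  q_13=1·10250+3877=14127
fundamental: x₁=306917, y₁=14127  (since 94198044889 − 472·199572129 = 1)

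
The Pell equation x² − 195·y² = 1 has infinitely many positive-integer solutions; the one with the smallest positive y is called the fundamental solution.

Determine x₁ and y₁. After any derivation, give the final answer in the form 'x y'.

14 1

[13; 1,26] for √195; ℓ=2 ⇒ convergent index 1
i=0: a=13 ⇒ p=13, q=1
i=1: a=1 ⇒ p=14, q=1
fundamental: x₁=14, y₁=1  (since 196 − 195·1 = 1)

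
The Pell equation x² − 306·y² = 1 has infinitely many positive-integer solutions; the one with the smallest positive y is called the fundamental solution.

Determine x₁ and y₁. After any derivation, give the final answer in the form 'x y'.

√306 = [17; 2,34, …], period ℓ=2 (even) → k=1
k=0  a_k=17  p_k/q_k = 17/1
k=1  a_k=2  p_k/q_k = 35/2
→ (35, 2).  Check: 35²=1225, 306·2²=1224, difference 1.

35 2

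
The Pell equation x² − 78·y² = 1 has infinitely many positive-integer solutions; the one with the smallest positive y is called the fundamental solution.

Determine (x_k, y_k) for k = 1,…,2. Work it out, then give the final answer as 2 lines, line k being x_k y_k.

d=78: √d = [8; 1,4,1,16] (ℓ=4, even), read p_3/q_3
k=0  a_k=8  p_k/q_k = 8/1
k=1  a_k=1  p_k/q_k = 9/1
k=2  a_k=4  p_k/q_k = 44/5
k=3  a_k=1  p_k/q_k = 53/6
→ (53, 6).  Check: 53²=2809, 78·6²=2808, difference 1.
(53+6√78)^2 = 5617 + 636√78

53 6
5617 636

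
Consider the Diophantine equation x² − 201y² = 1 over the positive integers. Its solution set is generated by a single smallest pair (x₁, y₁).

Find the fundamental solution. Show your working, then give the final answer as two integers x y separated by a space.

515095 36332

d=201: √d = [14; 5,1,1,1,2,…,1,5,28] (ℓ=14, even), read p_13/q_13
a_0=14:  p_0=14·1+0=14,  q_0=14·0+1=1
a_1=5:  p_1=5·14+1=71,  q_1=5·1+0=5
a_2=1:  p_2=1·71+14=85,  q_2=1·5+1=6
a_3=1:  p_3=1·85+71=156,  q_3=1·6+5=11
a_4=1:  p_4=1·156+85=241,  q_4=1·11+6=17
a_5=2:  p_5=2·241+156=638,  q_5=2·17+11=45
…
a_7=8:  p_7=8·879+638=7670,  q_7=8·62+45=541
a_8=1:  p_8=1·7670+879=8549,  q_8=1·541+62=603
a_9=2:  p_9=2·8549+7670=24768,  q_9=2·603+541=1747
a_10=1:  p_10=1·24768+8549=33317,  q_10=1·1747+603=2350
a_11=1:  p_11=1·33317+24768=58085,  q_11=1·2350+1747=4097
a_12=1:  p_12=1·58085+33317=91402,  q_12=1·4097+2350=6447
a_13=5:  p_13=5·91402+58085=515095,  q_13=5·6447+4097=36332
→ (515095, 36332).  Check: 515095²=265322859025, 201·36332²=265322859024, difference 1.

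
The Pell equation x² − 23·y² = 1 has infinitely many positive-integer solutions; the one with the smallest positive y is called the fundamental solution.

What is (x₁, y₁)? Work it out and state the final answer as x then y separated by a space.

√23 = [4; 1,3,1,8, …], period ℓ=4 (even) → k=3
a_0=4:  p_0=4·1+0=4,  q_0=4·0+1=1
…
a_2=3:  p_2=3·5+4=19,  q_2=3·1+1=4
a_3=1:  p_3=1·19+5=24,  q_3=1·4+1=5
(x₁, y₁) = (24, 5);  24² − 23·5² = 1 ✓

24 5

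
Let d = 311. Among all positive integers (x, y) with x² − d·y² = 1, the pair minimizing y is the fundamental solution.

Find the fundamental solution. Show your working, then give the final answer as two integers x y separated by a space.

√311 = [17; 1,1,1,2,1,…,1,1,34, …], period ℓ=16 (even) → k=15
a_0=17:  p_0=17·1+0=17,  q_0=17·0+1=1
…
a_11=1:  p_11=1·1376656+217583=1594239,  q_11=1·78063+12338=90401
…
a_13=1:  p_13=1·4565134+1594239=6159373,  q_13=1·258865+90401=349266
a_14=1:  p_14=1·6159373+4565134=10724507,  q_14=1·349266+258865=608131
a_15=1:  p_15=1·10724507+6159373=16883880,  q_15=1·608131+349266=957397
fundamental: x₁=16883880, y₁=957397  (since 285065403854400 − 311·916609015609 = 1)

16883880 957397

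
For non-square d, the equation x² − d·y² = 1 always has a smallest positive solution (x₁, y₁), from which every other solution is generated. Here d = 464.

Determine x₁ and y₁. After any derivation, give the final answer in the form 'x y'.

[21; 1,1,5,1,1,1,5,1,1,42] for √464; ℓ=10 ⇒ convergent index 9
i=0: a=21 ⇒ p=21, q=1
i=1: a=1 ⇒ p=22, q=1
…
i=3: a=5 ⇒ p=237, q=11
…
i=6: a=1 ⇒ p=797, q=37
…
i=8: a=1 ⇒ p=5299, q=246
i=9: a=1 ⇒ p=9801, q=455
fundamental: x₁=9801, y₁=455  (since 96059601 − 464·207025 = 1)

9801 455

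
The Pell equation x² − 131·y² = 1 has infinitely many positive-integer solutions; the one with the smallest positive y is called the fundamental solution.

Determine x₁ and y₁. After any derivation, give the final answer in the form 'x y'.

10610 927

√131 → a₀=11, period (2,4,11,4,2,22); ℓ=6 even so k=5
i=0: a=11 ⇒ p=11, q=1
…
i=2: a=4 ⇒ p=103, q=9
i=3: a=11 ⇒ p=1156, q=101
i=4: a=4 ⇒ p=4727, q=413
i=5: a=2 ⇒ p=10610, q=927
→ (10610, 927).  Check: 10610²=112572100, 131·927²=112572099, difference 1.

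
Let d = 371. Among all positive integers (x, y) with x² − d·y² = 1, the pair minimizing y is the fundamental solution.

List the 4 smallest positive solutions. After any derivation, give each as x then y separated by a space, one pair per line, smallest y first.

1695 88
5746049 298320
19479104415 1011304712
66034158220801 3428322675360

[19; 3,1,4,1,3,38] for √371; ℓ=6 ⇒ convergent index 5
step 0: (19, 1)  from 19·(1,0) + (0,1)
step 1: (58, 3)  from 3·(19,1) + (1,0)
step 2: (77, 4)  from 1·(58,3) + (19,1)
…
step 4: (443, 23)  from 1·(366,19) + (77,4)
step 5: (1695, 88)  from 3·(443,23) + (366,19)
fundamental: x₁=1695, y₁=88  (since 2873025 − 371·7744 = 1)
(1695+88√371)^2 = 5746049 + 298320√371
(1695+88√371)^3 = 19479104415 + 1011304712√371
(1695+88√371)^4 = 66034158220801 + 3428322675360√371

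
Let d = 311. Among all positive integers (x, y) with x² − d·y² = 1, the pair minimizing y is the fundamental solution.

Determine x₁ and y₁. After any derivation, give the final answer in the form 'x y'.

16883880 957397

√311 → a₀=17, period (1,1,1,2,1,…,1,1,34); ℓ=16 even so k=15
step 0: (17, 1)  from 17·(1,0) + (0,1)
step 1: (18, 1)  from 1·(17,1) + (1,0)
step 2: (35, 2)  from 1·(18,1) + (17,1)
…
step 7: (4109, 233)  from 3·(1305,74) + (194,11)
…
step 10: (1376656, 78063)  from 6·(217583,12338) + (71158,4035)
…
step 13: (6159373, 349266)  from 1·(4565134,258865) + (1594239,90401)
step 14: (10724507, 608131)  from 1·(6159373,349266) + (4565134,258865)
step 15: (16883880, 957397)  from 1·(10724507,608131) + (6159373,349266)
(x₁, y₁) = (16883880, 957397);  16883880² − 311·957397² = 1 ✓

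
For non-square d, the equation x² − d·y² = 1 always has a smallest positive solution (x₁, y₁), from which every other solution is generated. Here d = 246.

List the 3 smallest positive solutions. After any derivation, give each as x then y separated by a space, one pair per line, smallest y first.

√246 → a₀=15, period (1,2,5,1,14,1,5,2,1,30); ℓ=10 even so k=9
k=0  a_k=15  p_k/q_k = 15/1
k=1  a_k=1  p_k/q_k = 16/1
k=2  a_k=2  p_k/q_k = 47/3
…
k=8  a_k=2  p_k/q_k = 60777/3875
k=9  a_k=1  p_k/q_k = 88805/5662
→ (88805, 5662).  Check: 88805²=7886328025, 246·5662²=7886328024, difference 1.
(88805+5662√246)^2 = 15772656049 + 1005627820√246
(88805+5662√246)^3 = 2801381440774085 + 178609557104538√246

88805 5662
15772656049 1005627820
2801381440774085 178609557104538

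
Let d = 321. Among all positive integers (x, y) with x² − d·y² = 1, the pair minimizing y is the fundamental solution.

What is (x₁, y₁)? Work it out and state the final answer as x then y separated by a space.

215 12

d=321: √d = [17; 1,10,1,34] (ℓ=4, even), read p_3/q_3
a_0=17:  p_0=17·1+0=17,  q_0=17·0+1=1
a_1=1:  p_1=1·17+1=18,  q_1=1·1+0=1
a_2=10:  p_2=10·18+17=197,  q_2=10·1+1=11
a_3=1:  p_3=1·197+18=215,  q_3=1·11+1=12
(x₁, y₁) = (215, 12);  215² − 321·12² = 1 ✓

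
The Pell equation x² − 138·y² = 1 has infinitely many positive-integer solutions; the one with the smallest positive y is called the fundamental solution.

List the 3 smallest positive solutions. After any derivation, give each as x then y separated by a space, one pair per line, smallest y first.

d=138: √d = [11; 1,2,1,22] (ℓ=4, even), read p_3/q_3
a_0=11:  p_0=11·1+0=11,  q_0=11·0+1=1
…
a_2=2:  p_2=2·12+11=35,  q_2=2·1+1=3
a_3=1:  p_3=1·35+12=47,  q_3=1·3+1=4
(x₁, y₁) = (47, 4);  47² − 138·4² = 1 ✓
(x_2, y_2) = (47·47 + 138·4·4, 47·4 + 4·47) = (4417, 376)
(x_3, y_3) = (47·4417 + 138·4·376, 47·376 + 4·4417) = (415151, 35340)

47 4
4417 376
415151 35340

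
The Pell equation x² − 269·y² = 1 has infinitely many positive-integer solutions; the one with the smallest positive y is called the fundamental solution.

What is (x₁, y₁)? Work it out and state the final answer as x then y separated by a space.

13449 820

[16; 2,2,32] for √269; ℓ=3 ⇒ convergent index 5
k=0  a_k=16  p_k/q_k = 16/1
…
k=4  a_k=2  p_k/q_k = 5396/329
k=5  a_k=2  p_k/q_k = 13449/820
(x₁, y₁) = (13449, 820);  13449² − 269·820² = 1 ✓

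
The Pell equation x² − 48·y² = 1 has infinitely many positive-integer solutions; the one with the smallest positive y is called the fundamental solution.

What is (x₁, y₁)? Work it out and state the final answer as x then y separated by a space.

7 1

d=48: √d = [6; 1,12] (ℓ=2, even), read p_1/q_1
i=0: a=6 ⇒ p=6, q=1
i=1: a=1 ⇒ p=7, q=1
(x₁, y₁) = (7, 1);  7² − 48·1² = 1 ✓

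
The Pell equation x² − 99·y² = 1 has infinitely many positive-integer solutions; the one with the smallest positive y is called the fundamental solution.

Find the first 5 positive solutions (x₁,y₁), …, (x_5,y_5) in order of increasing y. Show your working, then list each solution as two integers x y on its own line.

10 1
199 20
3970 399
79201 7960
1580050 158801

√99 → a₀=9, period (1,18); ℓ=2 even so k=1
i=0: a=9 ⇒ p=9, q=1
i=1: a=1 ⇒ p=10, q=1
fundamental: x₁=10, y₁=1  (since 100 − 99·1 = 1)
(x_2, y_2) = (10·10 + 99·1·1, 10·1 + 1·10) = (199, 20)
(x_3, y_3) = (10·199 + 99·1·20, 10·20 + 1·199) = (3970, 399)
(x_4, y_4) = (10·3970 + 99·1·399, 10·399 + 1·3970) = (79201, 7960)
(x_5, y_5) = (10·79201 + 99·1·7960, 10·7960 + 1·79201) = (1580050, 158801)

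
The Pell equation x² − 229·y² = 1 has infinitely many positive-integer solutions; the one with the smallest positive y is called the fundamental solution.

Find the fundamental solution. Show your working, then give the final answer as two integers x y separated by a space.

[15; 7,1,1,7,30] for √229; ℓ=5 ⇒ convergent index 9
k=0  a_k=15  p_k/q_k = 15/1
…
k=2  a_k=1  p_k/q_k = 121/8
k=3  a_k=1  p_k/q_k = 227/15
k=4  a_k=7  p_k/q_k = 1710/113
k=5  a_k=30  p_k/q_k = 51527/3405
k=6  a_k=7  p_k/q_k = 362399/23948
k=7  a_k=1  p_k/q_k = 413926/27353
k=8  a_k=1  p_k/q_k = 776325/51301
k=9  a_k=7  p_k/q_k = 5848201/386460
(x₁, y₁) = (5848201, 386460);  5848201² − 229·386460² = 1 ✓

5848201 386460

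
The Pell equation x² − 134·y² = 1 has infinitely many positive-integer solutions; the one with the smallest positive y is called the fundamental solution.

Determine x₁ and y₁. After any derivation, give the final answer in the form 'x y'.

d=134: √d = [11; 1,1,2,1,3,…,1,1,22] (ℓ=14, even), read p_13/q_13
k=0  a_k=11  p_k/q_k = 11/1
k=1  a_k=1  p_k/q_k = 12/1
k=2  a_k=1  p_k/q_k = 23/2
k=3  a_k=2  p_k/q_k = 58/5
k=4  a_k=1  p_k/q_k = 81/7
k=5  a_k=3  p_k/q_k = 301/26
k=6  a_k=1  p_k/q_k = 382/33
k=7  a_k=10  p_k/q_k = 4121/356
k=8  a_k=1  p_k/q_k = 4503/389
k=9  a_k=3  p_k/q_k = 17630/1523
k=10  a_k=1  p_k/q_k = 22133/1912
k=11  a_k=2  p_k/q_k = 61896/5347
k=12  a_k=1  p_k/q_k = 84029/7259
k=13  a_k=1  p_k/q_k = 145925/12606
(x₁, y₁) = (145925, 12606);  145925² − 134·12606² = 1 ✓

145925 12606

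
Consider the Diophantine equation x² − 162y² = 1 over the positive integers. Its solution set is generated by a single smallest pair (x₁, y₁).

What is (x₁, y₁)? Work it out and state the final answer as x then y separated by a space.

19601 1540

√162 → a₀=12, period (1,2,1,2,12,2,1,2,1,24); ℓ=10 even so k=9
a_0=12:  p_0=12·1+0=12,  q_0=12·0+1=1
a_1=1:  p_1=1·12+1=13,  q_1=1·1+0=1
…
a_3=1:  p_3=1·38+13=51,  q_3=1·3+1=4
a_4=2:  p_4=2·51+38=140,  q_4=2·4+3=11
a_5=12:  p_5=12·140+51=1731,  q_5=12·11+4=136
a_6=2:  p_6=2·1731+140=3602,  q_6=2·136+11=283
…
a_8=2:  p_8=2·5333+3602=14268,  q_8=2·419+283=1121
a_9=1:  p_9=1·14268+5333=19601,  q_9=1·1121+419=1540
fundamental: x₁=19601, y₁=1540  (since 384199201 − 162·2371600 = 1)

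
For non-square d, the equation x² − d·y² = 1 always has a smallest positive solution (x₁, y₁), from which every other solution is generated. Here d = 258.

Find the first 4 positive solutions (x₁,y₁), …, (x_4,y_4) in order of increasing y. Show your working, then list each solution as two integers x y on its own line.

257 16
132097 8224
67897601 4227120
34899234817 2172731456

[16; 16,32] for √258; ℓ=2 ⇒ convergent index 1
i=0: a=16 ⇒ p=16, q=1
i=1: a=16 ⇒ p=257, q=16
→ (257, 16).  Check: 257²=66049, 258·16²=66048, difference 1.
k=2:  x_2 = 257·257+258·16·16 = 132097,  y_2 = 257·16+16·257 = 8224
k=3:  x_3 = 257·132097+258·16·8224 = 67897601,  y_3 = 257·8224+16·132097 = 4227120
k=4:  x_4 = 257·67897601+258·16·4227120 = 34899234817,  y_4 = 257·4227120+16·67897601 = 2172731456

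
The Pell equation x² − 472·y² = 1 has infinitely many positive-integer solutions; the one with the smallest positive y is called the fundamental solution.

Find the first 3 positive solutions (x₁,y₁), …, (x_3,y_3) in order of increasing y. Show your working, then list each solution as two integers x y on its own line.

306917 14127
188396089777 8671632918
115643925371868101 5322943120573485

d=472: √d = [21; 1,2,1,1,1,…,2,1,42] (ℓ=14, even), read p_13/q_13
k=0  a_k=21  p_k/q_k = 21/1
…
k=2  a_k=2  p_k/q_k = 65/3
…
k=4  a_k=1  p_k/q_k = 152/7
…
k=7  a_k=5  p_k/q_k = 5779/266
…
k=11  a_k=1  p_k/q_k = 84230/3877
k=12  a_k=2  p_k/q_k = 222687/10250
k=13  a_k=1  p_k/q_k = 306917/14127
fundamental: x₁=306917, y₁=14127  (since 94198044889 − 472·199572129 = 1)
n=2: (306917,14127)∘(306917,14127) = (306917·306917+472·14127·14127, 306917·14127+14127·306917) = (188396089777,8671632918)
n=3: (188396089777,8671632918)∘(306917,14127) = (306917·188396089777+472·14127·8671632918, 306917·8671632918+14127·188396089777) = (115643925371868101,5322943120573485)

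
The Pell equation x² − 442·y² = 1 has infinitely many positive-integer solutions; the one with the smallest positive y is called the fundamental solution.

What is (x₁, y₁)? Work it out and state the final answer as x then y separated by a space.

883 42

√442 = [21; 42, …], period ℓ=1 (odd) → k=1
a_0=21:  p_0=21·1+0=21,  q_0=21·0+1=1
a_1=42:  p_1=42·21+1=883,  q_1=42·1+0=42
fundamental: x₁=883, y₁=42  (since 779689 − 442·1764 = 1)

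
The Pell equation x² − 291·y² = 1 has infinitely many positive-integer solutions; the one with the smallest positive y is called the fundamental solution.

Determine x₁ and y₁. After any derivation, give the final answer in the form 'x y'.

290 17

√291 = [17; 17,34, …], period ℓ=2 (even) → k=1
step 0: (17, 1)  from 17·(1,0) + (0,1)
step 1: (290, 17)  from 17·(17,1) + (1,0)
fundamental: x₁=290, y₁=17  (since 84100 − 291·289 = 1)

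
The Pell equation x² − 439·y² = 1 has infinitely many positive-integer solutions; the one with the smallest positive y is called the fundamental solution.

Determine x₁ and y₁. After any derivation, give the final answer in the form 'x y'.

440 21

√439 = [20; 1,19,1,40, …], period ℓ=4 (even) → k=3
i=0: a=20 ⇒ p=20, q=1
i=1: a=1 ⇒ p=21, q=1
i=2: a=19 ⇒ p=419, q=20
i=3: a=1 ⇒ p=440, q=21
fundamental: x₁=440, y₁=21  (since 193600 − 439·441 = 1)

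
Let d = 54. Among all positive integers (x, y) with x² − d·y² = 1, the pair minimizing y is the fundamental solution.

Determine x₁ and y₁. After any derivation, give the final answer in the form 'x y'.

485 66

√54 = [7; 2,1,6,1,2,14, …], period ℓ=6 (even) → k=5
step 0: (7, 1)  from 7·(1,0) + (0,1)
step 1: (15, 2)  from 2·(7,1) + (1,0)
step 2: (22, 3)  from 1·(15,2) + (7,1)
step 3: (147, 20)  from 6·(22,3) + (15,2)
step 4: (169, 23)  from 1·(147,20) + (22,3)
step 5: (485, 66)  from 2·(169,23) + (147,20)
fundamental: x₁=485, y₁=66  (since 235225 − 54·4356 = 1)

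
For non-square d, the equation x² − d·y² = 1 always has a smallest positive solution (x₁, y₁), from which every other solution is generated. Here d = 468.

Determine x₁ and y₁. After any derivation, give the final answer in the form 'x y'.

√468 → a₀=21, period (1,1,1,2,1,1,1,42); ℓ=8 even so k=7
k=0  a_k=21  p_k/q_k = 21/1
k=1  a_k=1  p_k/q_k = 22/1
k=2  a_k=1  p_k/q_k = 43/2
…
k=4  a_k=2  p_k/q_k = 173/8
…
k=6  a_k=1  p_k/q_k = 411/19
k=7  a_k=1  p_k/q_k = 649/30
(x₁, y₁) = (649, 30);  649² − 468·30² = 1 ✓

649 30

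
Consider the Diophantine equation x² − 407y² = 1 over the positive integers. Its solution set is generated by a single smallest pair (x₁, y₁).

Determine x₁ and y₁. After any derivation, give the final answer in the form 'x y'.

√407 → a₀=20, period (5,1,2,1,5,40); ℓ=6 even so k=5
k=0  a_k=20  p_k/q_k = 20/1
…
k=4  a_k=1  p_k/q_k = 464/23
k=5  a_k=5  p_k/q_k = 2663/132
→ (2663, 132).  Check: 2663²=7091569, 407·132²=7091568, difference 1.

2663 132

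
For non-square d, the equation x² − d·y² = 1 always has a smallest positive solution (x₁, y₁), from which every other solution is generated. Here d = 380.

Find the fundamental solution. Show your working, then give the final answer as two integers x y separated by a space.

d=380: √d = [19; 2,38] (ℓ=2, even), read p_1/q_1
step 0: (19, 1)  from 19·(1,0) + (0,1)
step 1: (39, 2)  from 2·(19,1) + (1,0)
→ (39, 2).  Check: 39²=1521, 380·2²=1520, difference 1.

39 2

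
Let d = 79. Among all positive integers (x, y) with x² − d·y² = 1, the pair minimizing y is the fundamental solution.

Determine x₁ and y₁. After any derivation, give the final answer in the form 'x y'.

d=79: √d = [8; 1,7,1,16] (ℓ=4, even), read p_3/q_3
k=0  a_k=8  p_k/q_k = 8/1
…
k=2  a_k=7  p_k/q_k = 71/8
k=3  a_k=1  p_k/q_k = 80/9
(x₁, y₁) = (80, 9);  80² − 79·9² = 1 ✓

80 9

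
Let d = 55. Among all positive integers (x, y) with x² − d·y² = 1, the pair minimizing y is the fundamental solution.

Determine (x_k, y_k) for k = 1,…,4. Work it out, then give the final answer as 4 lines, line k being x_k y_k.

89 12
15841 2136
2819609 380196
501874561 67672752

[7; 2,2,2,14] for √55; ℓ=4 ⇒ convergent index 3
a_0=7:  p_0=7·1+0=7,  q_0=7·0+1=1
a_1=2:  p_1=2·7+1=15,  q_1=2·1+0=2
a_2=2:  p_2=2·15+7=37,  q_2=2·2+1=5
a_3=2:  p_3=2·37+15=89,  q_3=2·5+2=12
→ (89, 12).  Check: 89²=7921, 55·12²=7920, difference 1.
(x_2, y_2) = (89·89 + 55·12·12, 89·12 + 12·89) = (15841, 2136)
(x_3, y_3) = (89·15841 + 55·12·2136, 89·2136 + 12·15841) = (2819609, 380196)
(x_4, y_4) = (89·2819609 + 55·12·380196, 89·380196 + 12·2819609) = (501874561, 67672752)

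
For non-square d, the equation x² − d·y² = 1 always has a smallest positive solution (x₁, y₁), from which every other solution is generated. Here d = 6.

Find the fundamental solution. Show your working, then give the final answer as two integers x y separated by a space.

d=6: √d = [2; 2,4] (ℓ=2, even), read p_1/q_1
i=0: a=2 ⇒ p=2, q=1
i=1: a=2 ⇒ p=5, q=2
(x₁, y₁) = (5, 2);  5² − 6·2² = 1 ✓

5 2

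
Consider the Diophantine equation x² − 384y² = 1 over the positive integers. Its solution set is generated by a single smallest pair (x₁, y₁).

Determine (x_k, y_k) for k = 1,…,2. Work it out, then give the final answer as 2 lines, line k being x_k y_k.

4801 245
46099201 2352490

d=384: √d = [19; 1,1,2,9,2,1,1,38] (ℓ=8, even), read p_7/q_7
i=0: a=19 ⇒ p=19, q=1
…
i=2: a=1 ⇒ p=39, q=2
i=3: a=2 ⇒ p=98, q=5
i=4: a=9 ⇒ p=921, q=47
i=5: a=2 ⇒ p=1940, q=99
i=6: a=1 ⇒ p=2861, q=146
i=7: a=1 ⇒ p=4801, q=245
(x₁, y₁) = (4801, 245);  4801² − 384·245² = 1 ✓
(x_2, y_2) = (4801·4801 + 384·245·245, 4801·245 + 245·4801) = (46099201, 2352490)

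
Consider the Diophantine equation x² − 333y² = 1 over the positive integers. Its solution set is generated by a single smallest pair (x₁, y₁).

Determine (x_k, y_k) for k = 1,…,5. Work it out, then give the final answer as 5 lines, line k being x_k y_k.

[18; 4,36] for √333; ℓ=2 ⇒ convergent index 1
step 0: (18, 1)  from 18·(1,0) + (0,1)
step 1: (73, 4)  from 4·(18,1) + (1,0)
(x₁, y₁) = (73, 4);  73² − 333·4² = 1 ✓
n=2: (73,4)∘(73,4) = (73·73+333·4·4, 73·4+4·73) = (10657,584)
n=3: (10657,584)∘(73,4) = (73·10657+333·4·584, 73·584+4·10657) = (1555849,85260)
n=4: (1555849,85260)∘(73,4) = (73·1555849+333·4·85260, 73·85260+4·1555849) = (227143297,12447376)
n=5: (227143297,12447376)∘(73,4) = (73·227143297+333·4·12447376, 73·12447376+4·227143297) = (33161365513,1817231636)

73 4
10657 584
1555849 85260
227143297 12447376
33161365513 1817231636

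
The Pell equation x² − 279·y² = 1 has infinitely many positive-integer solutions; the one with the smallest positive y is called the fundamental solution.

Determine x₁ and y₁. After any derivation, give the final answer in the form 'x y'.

d=279: √d = [16; 1,2,2,1,2,2,1,32] (ℓ=8, even), read p_7/q_7
k=0  a_k=16  p_k/q_k = 16/1
…
k=6  a_k=2  p_k/q_k = 1069/64
k=7  a_k=1  p_k/q_k = 1520/91
→ (1520, 91).  Check: 1520²=2310400, 279·91²=2310399, difference 1.

1520 91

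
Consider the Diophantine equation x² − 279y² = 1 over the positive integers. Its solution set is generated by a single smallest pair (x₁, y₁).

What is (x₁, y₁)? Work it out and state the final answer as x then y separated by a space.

√279 → a₀=16, period (1,2,2,1,2,2,1,32); ℓ=8 even so k=7
a_0=16:  p_0=16·1+0=16,  q_0=16·0+1=1
…
a_2=2:  p_2=2·17+16=50,  q_2=2·1+1=3
…
a_4=1:  p_4=1·117+50=167,  q_4=1·7+3=10
a_5=2:  p_5=2·167+117=451,  q_5=2·10+7=27
a_6=2:  p_6=2·451+167=1069,  q_6=2·27+10=64
a_7=1:  p_7=1·1069+451=1520,  q_7=1·64+27=91
→ (1520, 91).  Check: 1520²=2310400, 279·91²=2310399, difference 1.

1520 91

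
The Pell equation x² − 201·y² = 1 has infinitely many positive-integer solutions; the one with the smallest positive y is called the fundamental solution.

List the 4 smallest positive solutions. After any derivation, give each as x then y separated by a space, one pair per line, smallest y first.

515095 36332
530645718049 37428863080
546665912276384215 38558840456348868
563169756167477608732801 39722931849688611461840

√201 = [14; 5,1,1,1,2,…,1,5,28, …], period ℓ=14 (even) → k=13
i=0: a=14 ⇒ p=14, q=1
i=1: a=5 ⇒ p=71, q=5
i=2: a=1 ⇒ p=85, q=6
i=3: a=1 ⇒ p=156, q=11
i=4: a=1 ⇒ p=241, q=17
i=5: a=2 ⇒ p=638, q=45
…
i=7: a=8 ⇒ p=7670, q=541
i=8: a=1 ⇒ p=8549, q=603
i=9: a=2 ⇒ p=24768, q=1747
i=10: a=1 ⇒ p=33317, q=2350
i=11: a=1 ⇒ p=58085, q=4097
i=12: a=1 ⇒ p=91402, q=6447
i=13: a=5 ⇒ p=515095, q=36332
(x₁, y₁) = (515095, 36332);  515095² − 201·36332² = 1 ✓
(x_2, y_2) = (515095·515095 + 201·36332·36332, 515095·36332 + 36332·515095) = (530645718049, 37428863080)
(x_3, y_3) = (515095·530645718049 + 201·36332·37428863080, 515095·37428863080 + 36332·530645718049) = (546665912276384215, 38558840456348868)
(x_4, y_4) = (515095·546665912276384215 + 201·36332·38558840456348868, 515095·38558840456348868 + 36332·546665912276384215) = (563169756167477608732801, 39722931849688611461840)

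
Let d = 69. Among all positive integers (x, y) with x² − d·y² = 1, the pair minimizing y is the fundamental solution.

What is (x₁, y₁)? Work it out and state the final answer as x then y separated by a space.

7775 936

d=69: √d = [8; 3,3,1,4,1,3,3,16] (ℓ=8, even), read p_7/q_7
k=0  a_k=8  p_k/q_k = 8/1
k=1  a_k=3  p_k/q_k = 25/3
k=2  a_k=3  p_k/q_k = 83/10
…
k=5  a_k=1  p_k/q_k = 623/75
k=6  a_k=3  p_k/q_k = 2384/287
k=7  a_k=3  p_k/q_k = 7775/936
fundamental: x₁=7775, y₁=936  (since 60450625 − 69·876096 = 1)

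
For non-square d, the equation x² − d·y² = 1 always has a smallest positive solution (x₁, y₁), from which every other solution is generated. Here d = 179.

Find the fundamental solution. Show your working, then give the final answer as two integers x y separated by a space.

4190210 313191

√179 → a₀=13, period (2,1,1,1,3,…,1,2,26); ℓ=14 even so k=13
i=0: a=13 ⇒ p=13, q=1
i=1: a=2 ⇒ p=27, q=2
…
i=3: a=1 ⇒ p=67, q=5
…
i=7: a=13 ⇒ p=26999, q=2018
i=8: a=5 ⇒ p=137042, q=10243
…
i=10: a=1 ⇒ p=575167, q=42990
…
i=12: a=1 ⇒ p=1588459, q=118727
i=13: a=2 ⇒ p=4190210, q=313191
(x₁, y₁) = (4190210, 313191);  4190210² − 179·313191² = 1 ✓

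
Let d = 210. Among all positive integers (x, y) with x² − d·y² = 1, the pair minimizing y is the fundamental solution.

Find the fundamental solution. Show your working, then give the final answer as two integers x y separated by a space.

√210 = [14; 2,28, …], period ℓ=2 (even) → k=1
step 0: (14, 1)  from 14·(1,0) + (0,1)
step 1: (29, 2)  from 2·(14,1) + (1,0)
(x₁, y₁) = (29, 2);  29² − 210·2² = 1 ✓

29 2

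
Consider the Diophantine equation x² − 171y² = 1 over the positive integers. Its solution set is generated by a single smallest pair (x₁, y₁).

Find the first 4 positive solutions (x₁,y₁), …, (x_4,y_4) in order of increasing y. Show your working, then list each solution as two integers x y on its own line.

170 13
57799 4420
19651490 1502787
6681448801 510943160

√171 = [13; 13,26, …], period ℓ=2 (even) → k=1
i=0: a=13 ⇒ p=13, q=1
i=1: a=13 ⇒ p=170, q=13
(x₁, y₁) = (170, 13);  170² − 171·13² = 1 ✓
n=2: (170,13)∘(170,13) = (170·170+171·13·13, 170·13+13·170) = (57799,4420)
n=3: (57799,4420)∘(170,13) = (170·57799+171·13·4420, 170·4420+13·57799) = (19651490,1502787)
n=4: (19651490,1502787)∘(170,13) = (170·19651490+171·13·1502787, 170·1502787+13·19651490) = (6681448801,510943160)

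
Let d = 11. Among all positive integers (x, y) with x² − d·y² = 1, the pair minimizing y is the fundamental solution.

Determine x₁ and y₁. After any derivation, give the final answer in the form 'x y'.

d=11: √d = [3; 3,6] (ℓ=2, even), read p_1/q_1
k=0  a_k=3  p_k/q_k = 3/1
k=1  a_k=3  p_k/q_k = 10/3
fundamental: x₁=10, y₁=3  (since 100 − 11·9 = 1)

10 3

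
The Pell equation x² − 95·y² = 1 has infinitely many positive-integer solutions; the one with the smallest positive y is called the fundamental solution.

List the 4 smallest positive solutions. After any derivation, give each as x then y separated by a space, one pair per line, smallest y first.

39 4
3041 312
237159 24332
18495361 1897584

d=95: √d = [9; 1,2,1,18] (ℓ=4, even), read p_3/q_3
step 0: (9, 1)  from 9·(1,0) + (0,1)
step 1: (10, 1)  from 1·(9,1) + (1,0)
step 2: (29, 3)  from 2·(10,1) + (9,1)
step 3: (39, 4)  from 1·(29,3) + (10,1)
fundamental: x₁=39, y₁=4  (since 1521 − 95·16 = 1)
n=2: (39,4)∘(39,4) = (39·39+95·4·4, 39·4+4·39) = (3041,312)
n=3: (3041,312)∘(39,4) = (39·3041+95·4·312, 39·312+4·3041) = (237159,24332)
n=4: (237159,24332)∘(39,4) = (39·237159+95·4·24332, 39·24332+4·237159) = (18495361,1897584)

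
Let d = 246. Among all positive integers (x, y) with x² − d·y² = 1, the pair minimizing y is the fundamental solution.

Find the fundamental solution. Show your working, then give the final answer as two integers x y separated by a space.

√246 = [15; 1,2,5,1,14,1,5,2,1,30, …], period ℓ=10 (even) → k=9
k=0  a_k=15  p_k/q_k = 15/1
k=1  a_k=1  p_k/q_k = 16/1
k=2  a_k=2  p_k/q_k = 47/3
…
k=4  a_k=1  p_k/q_k = 298/19
k=5  a_k=14  p_k/q_k = 4423/282
…
k=7  a_k=5  p_k/q_k = 28028/1787
k=8  a_k=2  p_k/q_k = 60777/3875
k=9  a_k=1  p_k/q_k = 88805/5662
fundamental: x₁=88805, y₁=5662  (since 7886328025 − 246·32058244 = 1)

88805 5662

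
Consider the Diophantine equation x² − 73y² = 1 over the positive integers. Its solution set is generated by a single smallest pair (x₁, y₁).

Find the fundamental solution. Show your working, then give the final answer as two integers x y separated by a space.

2281249 267000

d=73: √d = [8; 1,1,5,5,1,1,16] (ℓ=7, odd), read p_13/q_13
step 0: (8, 1)  from 8·(1,0) + (0,1)
…
step 2: (17, 2)  from 1·(9,1) + (8,1)
…
step 11: (1040241, 121751)  from 5·(200767,23498) + (36406,4261)
step 12: (1241008, 145249)  from 1·(1040241,121751) + (200767,23498)
step 13: (2281249, 267000)  from 1·(1241008,145249) + (1040241,121751)
→ (2281249, 267000).  Check: 2281249²=5204097000001, 73·267000²=5204097000000, difference 1.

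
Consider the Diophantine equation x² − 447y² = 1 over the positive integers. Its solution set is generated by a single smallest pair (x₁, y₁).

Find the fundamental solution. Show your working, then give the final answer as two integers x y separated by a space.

148 7

√447 → a₀=21, period (7,42); ℓ=2 even so k=1
step 0: (21, 1)  from 21·(1,0) + (0,1)
step 1: (148, 7)  from 7·(21,1) + (1,0)
fundamental: x₁=148, y₁=7  (since 21904 − 447·49 = 1)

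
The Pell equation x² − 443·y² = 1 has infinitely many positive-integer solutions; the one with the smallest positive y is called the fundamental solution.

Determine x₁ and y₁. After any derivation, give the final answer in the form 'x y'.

442 21

√443 → a₀=21, period (21,42); ℓ=2 even so k=1
i=0: a=21 ⇒ p=21, q=1
i=1: a=21 ⇒ p=442, q=21
→ (442, 21).  Check: 442²=195364, 443·21²=195363, difference 1.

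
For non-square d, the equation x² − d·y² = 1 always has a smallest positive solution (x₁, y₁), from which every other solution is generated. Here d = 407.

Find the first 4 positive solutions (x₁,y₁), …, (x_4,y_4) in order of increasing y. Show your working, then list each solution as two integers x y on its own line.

2663 132
14183137 703032
75539384999 3744348300
402322750321537 19942398342768

√407 → a₀=20, period (5,1,2,1,5,40); ℓ=6 even so k=5
step 0: (20, 1)  from 20·(1,0) + (0,1)
…
step 4: (464, 23)  from 1·(343,17) + (121,6)
step 5: (2663, 132)  from 5·(464,23) + (343,17)
→ (2663, 132).  Check: 2663²=7091569, 407·132²=7091568, difference 1.
n=2: (2663,132)∘(2663,132) = (2663·2663+407·132·132, 2663·132+132·2663) = (14183137,703032)
n=3: (14183137,703032)∘(2663,132) = (2663·14183137+407·132·703032, 2663·703032+132·14183137) = (75539384999,3744348300)
n=4: (75539384999,3744348300)∘(2663,132) = (2663·75539384999+407·132·3744348300, 2663·3744348300+132·75539384999) = (402322750321537,19942398342768)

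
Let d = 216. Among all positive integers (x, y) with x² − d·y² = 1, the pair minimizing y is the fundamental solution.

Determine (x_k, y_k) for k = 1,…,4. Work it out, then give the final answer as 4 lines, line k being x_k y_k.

d=216: √d = [14; 1,2,3,2,1,28] (ℓ=6, even), read p_5/q_5
a_0=14:  p_0=14·1+0=14,  q_0=14·0+1=1
…
a_4=2:  p_4=2·147+44=338,  q_4=2·10+3=23
a_5=1:  p_5=1·338+147=485,  q_5=1·23+10=33
fundamental: x₁=485, y₁=33  (since 235225 − 216·1089 = 1)
n=2: (485,33)∘(485,33) = (485·485+216·33·33, 485·33+33·485) = (470449,32010)
n=3: (470449,32010)∘(485,33) = (485·470449+216·33·32010, 485·32010+33·470449) = (456335045,31049667)
n=4: (456335045,31049667)∘(485,33) = (485·456335045+216·33·31049667, 485·31049667+33·456335045) = (442644523201,30118144980)

485 33
470449 32010
456335045 31049667
442644523201 30118144980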